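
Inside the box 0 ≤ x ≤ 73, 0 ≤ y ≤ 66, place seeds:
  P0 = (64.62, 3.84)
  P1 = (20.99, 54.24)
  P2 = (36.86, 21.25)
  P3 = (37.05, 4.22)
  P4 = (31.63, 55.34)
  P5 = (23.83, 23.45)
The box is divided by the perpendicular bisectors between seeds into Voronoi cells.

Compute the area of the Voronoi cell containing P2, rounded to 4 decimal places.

Area of P2's cell: 805.1755

1. box [0,73]×[0,66]: [(0, 0) (73, 0) (73, 66) (0, 66)]
2. ⊥bis P2·P0 via (50.74,12.545): [(0, 0) (42.8723, 0) (73, 48.0383) (73, 66) (0, 66)]  |A|=4094.358
3. ⊥bis P2·P1 via (28.925,37.745): [(0, 23.8305) (0, 0) (42.8723, 0) (73, 48.0383) (73, 58.9475)]  |A|=2297.7543
4. ⊥bis P2·P3 via (36.955,12.735): [(0, 23.8305) (0, 12.3227) (50.9571, 12.8912) (73, 48.0383) (73, 58.9475)]  |A|=1707.4517
5. ⊥bis P2·P4 via (34.245,38.295): [(28.1126, 37.3542) (0, 23.8305) (0, 12.3227) (50.9571, 12.8912) (70.3648, 43.8364)]  |A|=1382.3802
6. ⊥bis P2·P5 via (30.345,22.35): [(33.0051, 38.1048) (28.7061, 12.643) (50.9571, 12.8912) (70.3648, 43.8364)]  |A|=805.1755
7. canonical 4-gon: [(33.0051, 38.1048) (28.7061, 12.643) (50.9571, 12.8912) (70.3648, 43.8364)]
8. shoelace: 805.1755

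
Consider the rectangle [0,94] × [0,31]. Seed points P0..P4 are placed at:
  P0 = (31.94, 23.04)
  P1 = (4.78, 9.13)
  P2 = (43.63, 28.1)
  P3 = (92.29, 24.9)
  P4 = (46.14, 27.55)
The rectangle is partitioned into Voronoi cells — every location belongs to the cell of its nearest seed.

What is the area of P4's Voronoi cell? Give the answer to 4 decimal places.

Area of P4's cell: 754.9018

1. box [0,94]×[0,31]: [(0, 0) (94, 0) (94, 31) (0, 31)]
2. ⊥bis P4·P0 via (39.04,25.295): [(47.0738, 0) (94, 0) (94, 31) (37.2281, 31)]  |A|=1607.3206
3. ⊥bis P4·P1 via (25.46,18.34): [(47.0738, 0) (94, 0) (94, 31) (37.2281, 31)]  |A|=1607.3206
4. ⊥bis P4·P2 via (44.885,27.825): [(42.1707, 15.4379) (47.0738, 0) (94, 0) (94, 31) (45.5807, 31)]  |A|=1542.328
5. ⊥bis P4·P3 via (69.215,26.225): [(42.1707, 15.4379) (47.0738, 0) (67.7091, 0) (69.4892, 31) (45.5807, 31)]  |A|=754.9018
6. canonical 5-gon: [(42.1707, 15.4379) (47.0738, 0) (67.7091, 0) (69.4892, 31) (45.5807, 31)]
7. shoelace: 754.9018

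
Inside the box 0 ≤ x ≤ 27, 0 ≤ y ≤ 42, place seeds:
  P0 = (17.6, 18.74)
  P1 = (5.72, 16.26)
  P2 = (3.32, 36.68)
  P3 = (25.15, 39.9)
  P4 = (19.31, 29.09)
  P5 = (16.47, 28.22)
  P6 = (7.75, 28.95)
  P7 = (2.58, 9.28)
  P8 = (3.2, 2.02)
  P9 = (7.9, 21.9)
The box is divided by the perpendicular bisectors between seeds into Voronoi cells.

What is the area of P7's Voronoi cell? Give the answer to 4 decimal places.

Area of P7's cell: 77.1227

1. box [0,27]×[0,42]: [(0, 0) (27, 0) (27, 42) (0, 42)]
2. ⊥bis P7·P0 via (10.09,14.01): [(0, 30.0303) (0, 0) (18.9139, 0)]  |A|=283.9944
3. ⊥bis P7·P1 via (4.15,12.77): [(13.5281, 8.5512) (0, 14.6369) (0, 0) (18.9139, 0)]  |A|=179.8729
4. ⊥bis P7·P2 via (2.95,22.98): [(13.5281, 8.5512) (0, 14.6369) (0, 0) (18.9139, 0)]  |A|=179.8729
5. ⊥bis P7·P3 via (13.865,24.59): [(13.5281, 8.5512) (0, 14.6369) (0, 0) (18.9139, 0)]  |A|=179.8729
6. ⊥bis P7·P4 via (10.945,19.185): [(13.5281, 8.5512) (0, 14.6369) (0, 0) (18.9139, 0)]  |A|=179.8729
7. ⊥bis P7·P5 via (9.525,18.75): [(13.5281, 8.5512) (0, 14.6369) (0, 0) (18.9139, 0)]  |A|=179.8729
8. ⊥bis P7·P6 via (5.165,19.115): [(13.5281, 8.5512) (0, 14.6369) (0, 0) (18.9139, 0)]  |A|=179.8729
9. ⊥bis P7·P8 via (2.89,5.65): [(14.7191, 6.6602) (13.5281, 8.5512) (0, 14.6369) (0, 5.4032)]  |A|=77.1227
10. ⊥bis P7·P9 via (5.24,15.59): [(14.7191, 6.6602) (13.5281, 8.5512) (0, 14.6369) (0, 5.4032)]  |A|=77.1227
11. canonical 4-gon: [(14.7191, 6.6602) (13.5281, 8.5512) (0, 14.6369) (0, 5.4032)]
12. shoelace: 77.1227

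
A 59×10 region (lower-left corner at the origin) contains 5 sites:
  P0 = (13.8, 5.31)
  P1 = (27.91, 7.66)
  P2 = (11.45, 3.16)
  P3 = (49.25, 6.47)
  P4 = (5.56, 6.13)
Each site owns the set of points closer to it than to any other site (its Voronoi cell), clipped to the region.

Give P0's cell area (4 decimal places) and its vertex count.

1. box [0,59]×[0,10]: [(0, 0) (59, 0) (59, 10) (0, 10)]
2. ⊥bis P0·P1 via (20.855,6.485): [(0, 0) (21.9351, 0) (20.2696, 10) (0, 10)]  |A|=211.0232
3. ⊥bis P0·P2 via (12.625,4.235): [(16.4996, 0) (21.9351, 0) (20.2696, 10) (7.3506, 10)]  |A|=91.7722
4. ⊥bis P0·P3 via (31.525,5.89): [(16.4996, 0) (21.9351, 0) (20.2696, 10) (7.3506, 10)]  |A|=91.7722
5. ⊥bis P0·P4 via (9.68,5.72): [(9.8356, 7.2839) (16.4996, 0) (21.9351, 0) (20.2696, 10) (10.1059, 10)]  |A|=88.0303
6. canonical 5-gon: [(9.8356, 7.2839) (16.4996, 0) (21.9351, 0) (20.2696, 10) (10.1059, 10)]
7. shoelace: 88.0303

Area of P0's cell: 88.0303 (5 vertices)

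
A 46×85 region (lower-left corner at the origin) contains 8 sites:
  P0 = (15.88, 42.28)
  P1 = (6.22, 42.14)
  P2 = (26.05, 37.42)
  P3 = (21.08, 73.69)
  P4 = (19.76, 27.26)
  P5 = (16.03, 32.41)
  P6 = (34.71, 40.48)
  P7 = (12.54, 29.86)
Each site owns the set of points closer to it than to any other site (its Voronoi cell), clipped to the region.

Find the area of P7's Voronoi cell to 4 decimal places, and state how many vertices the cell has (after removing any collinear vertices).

1. box [0,46]×[0,85]: [(0, 0) (46, 0) (46, 85) (0, 85)]
2. ⊥bis P7·P0 via (14.21,36.07): [(0, 39.8914) (0, 0) (46, 0) (46, 27.521)]  |A|=1550.4844
3. ⊥bis P7·P1 via (9.38,36): [(11.127, 36.8991) (0, 31.1725) (0, 0) (46, 0) (46, 27.521)]  |A|=1501.9772
4. ⊥bis P7·P2 via (19.295,33.64): [(18.5951, 34.8908) (11.127, 36.8991) (0, 31.1725) (0, 0) (38.1195, 0)]  |A|=987.393
5. ⊥bis P7·P3 via (16.81,51.775): [(18.5951, 34.8908) (11.127, 36.8991) (0, 31.1725) (0, 0) (38.1195, 0)]  |A|=987.393
6. ⊥bis P7·P4 via (16.15,28.56): [(18.4444, 34.9313) (11.127, 36.8991) (0, 31.1725) (0, 0) (5.8652, 0)]  |A|=421.8184
7. ⊥bis P7·P5 via (14.285,31.135): [(16.1554, 28.5751) (10.3613, 36.505) (0, 31.1725) (0, 0) (5.8652, 0)]  |A|=392.1336
8. ⊥bis P7·P6 via (23.625,35.17): [(16.1554, 28.5751) (10.3613, 36.505) (0, 31.1725) (0, 0) (5.8652, 0)]  |A|=392.1336
9. canonical 5-gon: [(16.1554, 28.5751) (10.3613, 36.505) (0, 31.1725) (0, 0) (5.8652, 0)]
10. shoelace: 392.1336

Area of P7's cell: 392.1336 (5 vertices)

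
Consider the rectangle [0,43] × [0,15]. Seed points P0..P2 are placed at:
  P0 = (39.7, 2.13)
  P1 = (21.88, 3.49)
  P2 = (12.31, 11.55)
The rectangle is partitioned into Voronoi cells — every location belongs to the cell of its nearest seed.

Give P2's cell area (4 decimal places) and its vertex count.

1. box [0,43]×[0,15]: [(0, 0) (43, 0) (43, 15) (0, 15)]
2. ⊥bis P2·P0 via (26.005,6.84): [(0, 0) (23.6526, 0) (28.8114, 15) (0, 15)]  |A|=393.4798
3. ⊥bis P2·P1 via (17.095,7.52): [(0, 0) (10.7615, 0) (23.3948, 15) (0, 15)]  |A|=256.1723
4. canonical 4-gon: [(0, 0) (10.7615, 0) (23.3948, 15) (0, 15)]
5. shoelace: 256.1723

Area of P2's cell: 256.1723 (4 vertices)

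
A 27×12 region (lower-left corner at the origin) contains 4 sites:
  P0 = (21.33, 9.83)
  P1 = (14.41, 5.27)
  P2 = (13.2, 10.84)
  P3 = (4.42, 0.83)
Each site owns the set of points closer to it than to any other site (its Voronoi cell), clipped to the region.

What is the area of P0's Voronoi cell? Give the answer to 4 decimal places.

Area of P0's cell: 93.2033

1. box [0,27]×[0,12]: [(0, 0) (27, 0) (27, 12) (0, 12)]
2. ⊥bis P0·P1 via (17.87,7.55): [(22.8451, 0) (27, 0) (27, 12) (14.9376, 12)]  |A|=97.3034
3. ⊥bis P0·P2 via (17.265,10.335): [(17.0699, 8.7642) (22.8451, 0) (27, 0) (27, 12) (17.4718, 12)]  |A|=93.2033
4. ⊥bis P0·P3 via (12.875,5.33): [(17.0699, 8.7642) (22.8451, 0) (27, 0) (27, 12) (17.4718, 12)]  |A|=93.2033
5. canonical 5-gon: [(17.0699, 8.7642) (22.8451, 0) (27, 0) (27, 12) (17.4718, 12)]
6. shoelace: 93.2033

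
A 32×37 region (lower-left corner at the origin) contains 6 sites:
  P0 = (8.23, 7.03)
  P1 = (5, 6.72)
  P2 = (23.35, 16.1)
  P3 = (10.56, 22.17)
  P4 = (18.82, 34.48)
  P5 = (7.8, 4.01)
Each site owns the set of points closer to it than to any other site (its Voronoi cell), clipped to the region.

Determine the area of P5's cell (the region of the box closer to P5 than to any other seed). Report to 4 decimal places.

Area of P5's cell: 86.1676

1. box [0,32]×[0,37]: [(0, 0) (32, 0) (32, 37) (0, 37)]
2. ⊥bis P5·P0 via (8.015,5.52): [(0, 6.6612) (0, 0) (32, 0) (32, 2.1049)]  |A|=140.258
3. ⊥bis P5·P1 via (6.4,5.365): [(6.7275, 5.7033) (1.2074, 0) (32, 0) (32, 2.1049)]  |A|=114.4083
4. ⊥bis P5·P2 via (15.575,10.055): [(20.4809, 3.745) (6.7275, 5.7033) (1.2074, 0) (23.3927, 0)]  |A|=86.1676
5. ⊥bis P5·P3 via (9.18,13.09): [(20.4809, 3.745) (6.7275, 5.7033) (1.2074, 0) (23.3927, 0)]  |A|=86.1676
6. ⊥bis P5·P4 via (13.31,19.245): [(20.4809, 3.745) (6.7275, 5.7033) (1.2074, 0) (23.3927, 0)]  |A|=86.1676
7. canonical 4-gon: [(20.4809, 3.745) (6.7275, 5.7033) (1.2074, 0) (23.3927, 0)]
8. shoelace: 86.1676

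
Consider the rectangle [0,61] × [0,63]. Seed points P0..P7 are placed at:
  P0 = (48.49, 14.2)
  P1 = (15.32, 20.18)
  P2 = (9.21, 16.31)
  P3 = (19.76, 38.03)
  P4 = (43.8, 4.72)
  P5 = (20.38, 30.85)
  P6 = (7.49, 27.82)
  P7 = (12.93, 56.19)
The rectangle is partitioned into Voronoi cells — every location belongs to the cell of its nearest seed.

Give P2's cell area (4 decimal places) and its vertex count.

1. box [0,61]×[0,63]: [(0, 0) (61, 0) (61, 63) (0, 63)]
2. ⊥bis P2·P0 via (28.85,15.255): [(0, 0) (28.0305, 0) (31.4147, 63) (0, 63)]  |A|=1872.5258
3. ⊥bis P2·P1 via (12.265,18.245): [(0, 37.6091) (0, 0) (23.8212, 0)]  |A|=447.9465
4. ⊥bis P2·P3 via (14.485,27.17): [(3.1135, 32.6934) (0, 34.2058) (0, 0) (23.8212, 0)]  |A|=442.6482
5. ⊥bis P2·P4 via (26.505,10.515): [(23.2722, 0.8667) (3.1135, 32.6934) (0, 34.2058) (0, 0) (22.9818, 0)]  |A|=442.2845
6. ⊥bis P2·P5 via (14.795,23.58): [(23.2722, 0.8667) (3.2856, 32.4219) (2.62, 32.9332) (0, 34.2058) (0, 0) (22.9818, 0)]  |A|=442.2381
7. ⊥bis P2·P6 via (8.35,22.065): [(23.2722, 0.8667) (9.7162, 22.2692) (0, 20.8172) (0, 0) (22.9818, 0)]  |A|=366.0064
8. ⊥bis P2·P7 via (11.07,36.25): [(23.2722, 0.8667) (9.7162, 22.2692) (0, 20.8172) (0, 0) (22.9818, 0)]  |A|=366.0064
9. canonical 5-gon: [(23.2722, 0.8667) (9.7162, 22.2692) (0, 20.8172) (0, 0) (22.9818, 0)]
10. shoelace: 366.0064

Area of P2's cell: 366.0064 (5 vertices)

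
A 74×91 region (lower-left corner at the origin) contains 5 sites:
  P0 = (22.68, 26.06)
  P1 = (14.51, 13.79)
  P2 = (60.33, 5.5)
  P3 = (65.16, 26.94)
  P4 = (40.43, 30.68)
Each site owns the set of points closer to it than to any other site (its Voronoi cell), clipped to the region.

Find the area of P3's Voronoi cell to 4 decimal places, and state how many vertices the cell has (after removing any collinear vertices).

Area of P3's cell: 1304.2033 (4 vertices)

1. box [0,74]×[0,91]: [(0, 0) (74, 0) (74, 91) (0, 91)]
2. ⊥bis P3·P0 via (43.92,26.5): [(44.469, 0) (74, 0) (74, 91) (42.5838, 91)]  |A|=2773.0973
3. ⊥bis P3·P1 via (39.835,20.365): [(44.4123, 2.7345) (45.1223, 0) (74, 0) (74, 91) (42.5838, 91)]  |A|=2772.2041
4. ⊥bis P3·P2 via (62.745,16.22): [(44.0457, 20.4326) (74, 13.6845) (74, 91) (42.5838, 91)]  |A|=2266.4452
5. ⊥bis P3·P4 via (52.795,28.81): [(51.2815, 18.8025) (74, 13.6845) (74, 91) (62.2002, 91)]  |A|=1304.2033
6. canonical 4-gon: [(51.2815, 18.8025) (74, 13.6845) (74, 91) (62.2002, 91)]
7. shoelace: 1304.2033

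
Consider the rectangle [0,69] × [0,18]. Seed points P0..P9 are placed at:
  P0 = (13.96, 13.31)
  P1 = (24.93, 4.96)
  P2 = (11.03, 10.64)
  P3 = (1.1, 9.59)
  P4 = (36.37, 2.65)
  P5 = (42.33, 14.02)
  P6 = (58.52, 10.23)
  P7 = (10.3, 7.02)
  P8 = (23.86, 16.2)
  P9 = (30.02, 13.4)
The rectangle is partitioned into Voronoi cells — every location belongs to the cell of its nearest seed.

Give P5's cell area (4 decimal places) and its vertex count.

1. box [0,69]×[0,18]: [(0, 0) (69, 0) (69, 18) (0, 18)]
2. ⊥bis P5·P0 via (28.145,13.665): [(28.487, 0) (69, 0) (69, 18) (28.0365, 18)]  |A|=733.2885
3. ⊥bis P5·P1 via (33.63,9.49): [(38.5713, 0) (69, 0) (69, 18) (29.1989, 18)]  |A|=632.0675
4. ⊥bis P5·P2 via (26.68,12.33): [(38.5713, 0) (69, 0) (69, 18) (29.1989, 18)]  |A|=632.0675
5. ⊥bis P5·P3 via (21.715,11.805): [(38.5713, 0) (69, 0) (69, 18) (29.1989, 18)]  |A|=632.0675
6. ⊥bis P5·P4 via (39.35,8.335): [(32.3099, 12.0253) (55.2508, 0) (69, 0) (69, 18) (29.1989, 18)]  |A|=531.7793
7. ⊥bis P5·P6 via (50.425,12.125): [(32.3099, 12.0253) (48.4243, 3.5784) (51.8003, 18) (29.1989, 18)]  |A|=197.9742
8. ⊥bis P5·P7 via (26.315,10.52): [(32.3099, 12.0253) (48.4243, 3.5784) (51.8003, 18) (29.1989, 18)]  |A|=197.9742
9. ⊥bis P5·P8 via (33.095,15.11): [(32.7064, 11.8175) (48.4243, 3.5784) (51.8003, 18) (33.4361, 18)]  |A|=184.0148
10. ⊥bis P5·P9 via (36.175,13.71): [(36.367, 9.8987) (48.4243, 3.5784) (51.8003, 18) (35.9589, 18)]  |A|=161.7799
11. canonical 4-gon: [(36.367, 9.8987) (48.4243, 3.5784) (51.8003, 18) (35.9589, 18)]
12. shoelace: 161.7799

Area of P5's cell: 161.7799 (4 vertices)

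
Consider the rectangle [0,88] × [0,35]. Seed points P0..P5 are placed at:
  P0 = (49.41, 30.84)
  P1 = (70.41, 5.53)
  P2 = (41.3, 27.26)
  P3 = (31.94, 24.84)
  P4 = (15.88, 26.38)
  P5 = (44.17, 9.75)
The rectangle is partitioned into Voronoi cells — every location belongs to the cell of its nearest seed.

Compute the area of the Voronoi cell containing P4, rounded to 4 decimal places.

Area of P4's cell: 805.3662

1. box [0,88]×[0,35]: [(0, 0) (88, 0) (88, 35) (0, 35)]
2. ⊥bis P4·P0 via (32.645,28.61): [(0, 0) (36.4506, 0) (31.795, 35) (0, 35)]  |A|=1194.298
3. ⊥bis P4·P1 via (43.145,15.955): [(0, 0) (36.4506, 0) (31.795, 35) (0, 35)]  |A|=1194.298
4. ⊥bis P4·P2 via (28.59,26.82): [(0, 0) (29.5185, 0) (28.3068, 35) (0, 35)]  |A|=1011.9425
5. ⊥bis P4·P3 via (23.91,25.61): [(0, 0) (21.4542, 0) (24.8104, 35) (0, 35)]  |A|=809.6315
6. ⊥bis P4·P5 via (30.025,18.065): [(0, 0) (19.4057, 0) (21.8536, 4.1642) (24.8104, 35) (0, 35)]  |A|=805.3662
7. canonical 5-gon: [(0, 0) (19.4057, 0) (21.8536, 4.1642) (24.8104, 35) (0, 35)]
8. shoelace: 805.3662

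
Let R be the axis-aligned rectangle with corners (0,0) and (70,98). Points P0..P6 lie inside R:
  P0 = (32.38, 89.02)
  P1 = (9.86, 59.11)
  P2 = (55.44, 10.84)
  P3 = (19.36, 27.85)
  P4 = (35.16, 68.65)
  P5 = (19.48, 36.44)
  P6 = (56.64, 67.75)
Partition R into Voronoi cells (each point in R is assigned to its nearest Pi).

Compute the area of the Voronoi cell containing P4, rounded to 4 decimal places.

Area of P4's cell: 698.9710

1. box [0,70]×[0,98]: [(0, 0) (70, 0) (70, 98) (0, 98)]
2. ⊥bis P4·P0 via (33.77,78.835): [(0, 74.2262) (0, 0) (70, 0) (70, 83.7795)]  |A|=5530.2005
3. ⊥bis P4·P1 via (22.51,63.88): [(17.6979, 76.6416) (46.5976, 0) (70, 0) (70, 83.7795)]  |A|=3087.7203
4. ⊥bis P4·P2 via (45.3,39.745): [(17.6979, 76.6416) (33.21, 35.5038) (70, 48.4099) (70, 83.7795)]  |A|=1781.7827
5. ⊥bis P4·P3 via (27.26,48.25): [(17.6979, 76.6416) (28.5992, 47.7314) (47.358, 40.467) (70, 48.4099) (70, 83.7795)]  |A|=1683.8425
6. ⊥bis P4·P5 via (27.32,52.545): [(17.6979, 76.6416) (26.6637, 52.8645) (50.1319, 41.44) (70, 48.4099) (70, 83.7795)]  |A|=1615.4638
7. ⊥bis P4·P6 via (45.9,68.2): [(46.4179, 80.5611) (17.6979, 76.6416) (26.6637, 52.8645) (44.8858, 43.9939)]  |A|=698.971
8. canonical 4-gon: [(46.4179, 80.5611) (17.6979, 76.6416) (26.6637, 52.8645) (44.8858, 43.9939)]
9. shoelace: 698.971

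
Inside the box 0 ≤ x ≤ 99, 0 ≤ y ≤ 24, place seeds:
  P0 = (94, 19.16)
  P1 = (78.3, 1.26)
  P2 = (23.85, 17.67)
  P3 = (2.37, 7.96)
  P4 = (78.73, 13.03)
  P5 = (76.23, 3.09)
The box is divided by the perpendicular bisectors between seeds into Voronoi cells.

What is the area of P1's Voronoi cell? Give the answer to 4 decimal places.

Area of P1's cell: 106.5403

1. box [0,99]×[0,24]: [(0, 0) (99, 0) (99, 24) (0, 24)]
2. ⊥bis P1·P0 via (86.15,10.21): [(0, 0) (97.7907, 0) (70.4276, 24) (0, 24)]  |A|=2018.6201
3. ⊥bis P1·P2 via (51.075,9.465): [(48.2225, 0) (97.7907, 0) (70.4276, 24) (55.4555, 24)]  |A|=774.4843
4. ⊥bis P1·P3 via (40.335,4.61): [(48.2225, 0) (97.7907, 0) (70.4276, 24) (55.4555, 24)]  |A|=774.4843
5. ⊥bis P1·P4 via (78.515,7.145): [(50.6823, 8.1618) (48.2225, 0) (97.7907, 0) (90.1282, 6.7207)]  |A|=329.3153
6. ⊥bis P1·P5 via (77.265,2.175): [(81.5604, 7.0337) (75.3422, 0) (97.7907, 0) (90.1282, 6.7207)]  |A|=106.5403
7. canonical 4-gon: [(81.5604, 7.0337) (75.3422, 0) (97.7907, 0) (90.1282, 6.7207)]
8. shoelace: 106.5403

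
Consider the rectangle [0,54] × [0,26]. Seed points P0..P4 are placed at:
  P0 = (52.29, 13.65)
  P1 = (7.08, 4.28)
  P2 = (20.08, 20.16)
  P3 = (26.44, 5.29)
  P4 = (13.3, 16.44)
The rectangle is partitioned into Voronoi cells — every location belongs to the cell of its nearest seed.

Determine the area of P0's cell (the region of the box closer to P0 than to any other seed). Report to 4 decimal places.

1. box [0,54]×[0,26]: [(0, 0) (54, 0) (54, 26) (0, 26)]
2. ⊥bis P0·P1 via (29.685,8.965): [(31.543, 0) (54, 0) (54, 26) (26.1544, 26)]  |A|=653.9331
3. ⊥bis P0·P2 via (36.185,16.905): [(32.7683, 0) (54, 0) (54, 26) (38.0232, 26)]  |A|=483.7103
4. ⊥bis P0·P3 via (39.365,9.47): [(36.4833, 18.3807) (42.4276, 0) (54, 0) (54, 26) (38.0232, 26)]  |A|=394.9379
5. ⊥bis P0·P4 via (32.795,15.045): [(36.4833, 18.3807) (42.4276, 0) (54, 0) (54, 26) (38.0232, 26)]  |A|=394.9379
6. canonical 5-gon: [(36.4833, 18.3807) (42.4276, 0) (54, 0) (54, 26) (38.0232, 26)]
7. shoelace: 394.9379

Area of P0's cell: 394.9379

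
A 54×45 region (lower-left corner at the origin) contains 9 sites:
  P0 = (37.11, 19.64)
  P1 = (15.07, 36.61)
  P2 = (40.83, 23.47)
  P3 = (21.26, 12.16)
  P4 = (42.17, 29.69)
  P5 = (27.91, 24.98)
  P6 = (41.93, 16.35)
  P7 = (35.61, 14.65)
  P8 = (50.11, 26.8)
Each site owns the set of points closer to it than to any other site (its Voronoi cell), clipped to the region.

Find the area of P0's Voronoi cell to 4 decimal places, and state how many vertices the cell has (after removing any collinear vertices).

Area of P0's cell: 49.5832 (4 vertices)

1. box [0,54]×[0,45]: [(0, 0) (54, 0) (54, 45) (0, 45)]
2. ⊥bis P0·P1 via (26.09,28.125): [(4.4348, 0) (54, 0) (54, 45) (39.0831, 45)]  |A|=1450.8471
3. ⊥bis P0·P2 via (38.97,21.555): [(28.7067, 31.5235) (4.4348, 0) (54, 0) (54, 6.9567)]  |A|=869.2134
4. ⊥bis P0·P3 via (29.185,15.9): [(28.7067, 31.5235) (24.432, 25.9716) (36.6886, 0) (54, 0) (54, 6.9567)]  |A|=450.3716
5. ⊥bis P0·P4 via (39.64,24.665): [(31.6007, 28.7126) (27.9556, 30.5479) (24.432, 25.9716) (36.6886, 0) (54, 0) (54, 6.9567)]  |A|=447.9042
6. ⊥bis P0·P5 via (32.51,22.31): [(34.5587, 25.8396) (29.0076, 16.2759) (36.6886, 0) (54, 0) (54, 6.9567)]  |A|=373.1872
7. ⊥bis P0·P6 via (39.52,17.995): [(40.762, 19.8145) (34.5587, 25.8396) (29.0076, 16.2759) (32.8251, 8.1867)]  |A|=100.6821
8. ⊥bis P0·P7 via (36.36,17.145): [(38.5006, 16.5015) (40.762, 19.8145) (34.5587, 25.8396) (30.5294, 18.8977)]  |A|=49.5832
9. ⊥bis P0·P8 via (43.61,23.22): [(38.5006, 16.5015) (40.762, 19.8145) (34.5587, 25.8396) (30.5294, 18.8977)]  |A|=49.5832
10. canonical 4-gon: [(38.5006, 16.5015) (40.762, 19.8145) (34.5587, 25.8396) (30.5294, 18.8977)]
11. shoelace: 49.5832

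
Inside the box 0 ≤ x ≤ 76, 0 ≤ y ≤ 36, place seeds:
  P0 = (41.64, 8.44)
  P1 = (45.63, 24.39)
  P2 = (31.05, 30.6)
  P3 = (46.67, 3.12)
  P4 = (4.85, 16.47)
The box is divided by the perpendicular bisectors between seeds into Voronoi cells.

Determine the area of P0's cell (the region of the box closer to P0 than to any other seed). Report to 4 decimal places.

Area of P0's cell: 393.7250

1. box [0,76]×[0,36]: [(0, 0) (76, 0) (76, 36) (0, 36)]
2. ⊥bis P0·P1 via (43.635,16.415): [(0, 27.3306) (0, 0) (76, 0) (76, 8.3187)]  |A|=1354.6721
3. ⊥bis P0·P2 via (36.345,19.52): [(34.585, 18.6789) (0, 2.1512) (0, 0) (76, 0) (76, 8.3187)]  |A|=919.2568
4. ⊥bis P0·P3 via (44.155,5.78): [(52.941, 14.087) (34.585, 18.6789) (0, 2.1512) (0, 0) (38.0418, 0)]  |A|=555.9868
5. ⊥bis P0·P4 via (23.245,12.455): [(52.941, 14.087) (34.585, 18.6789) (23.4411, 13.3534) (20.5265, 0) (38.0418, 0)]  |A|=393.725
6. canonical 5-gon: [(52.941, 14.087) (34.585, 18.6789) (23.4411, 13.3534) (20.5265, 0) (38.0418, 0)]
7. shoelace: 393.725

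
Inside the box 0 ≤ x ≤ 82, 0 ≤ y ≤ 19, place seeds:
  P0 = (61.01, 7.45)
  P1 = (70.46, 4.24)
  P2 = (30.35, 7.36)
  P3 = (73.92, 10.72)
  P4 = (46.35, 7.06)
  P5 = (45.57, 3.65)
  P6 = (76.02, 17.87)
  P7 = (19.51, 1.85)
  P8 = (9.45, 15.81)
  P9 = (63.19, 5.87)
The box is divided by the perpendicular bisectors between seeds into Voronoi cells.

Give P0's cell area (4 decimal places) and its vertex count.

Area of P0's cell: 179.0669 (7 vertices)

1. box [0,82]×[0,19]: [(0, 0) (82, 0) (82, 19) (0, 19)]
2. ⊥bis P0·P1 via (65.735,5.845): [(0, 0) (63.7496, 0) (70.2035, 19) (0, 19)]  |A|=1272.5543
3. ⊥bis P0·P2 via (45.68,7.405): [(45.7017, 0) (63.7496, 0) (70.2035, 19) (45.646, 19)]  |A|=404.7511
4. ⊥bis P0·P3 via (67.465,9.085): [(45.7017, 0) (63.7496, 0) (67.1961, 10.1465) (64.9536, 19) (45.646, 19)]  |A|=381.511
5. ⊥bis P0·P4 via (53.68,7.255): [(53.873, 0) (63.7496, 0) (67.1961, 10.1465) (64.9536, 19) (53.3675, 19)]  |A|=230.5289
6. ⊥bis P0·P5 via (53.29,5.55): [(53.7781, 3.5667) (54.6559, 0) (63.7496, 0) (67.1961, 10.1465) (64.9536, 19) (53.3675, 19)]  |A|=229.1327
7. ⊥bis P0·P6 via (68.515,12.66): [(53.7781, 3.5667) (54.6559, 0) (63.7496, 0) (67.1961, 10.1465) (65.4361, 17.0952) (64.1137, 19) (53.3675, 19)]  |A|=228.3328
8. ⊥bis P0·P7 via (40.26,4.65): [(53.7781, 3.5667) (54.6559, 0) (63.7496, 0) (67.1961, 10.1465) (65.4361, 17.0952) (64.1137, 19) (53.3675, 19)]  |A|=228.3328
9. ⊥bis P0·P8 via (35.23,11.63): [(53.7781, 3.5667) (54.6559, 0) (63.7496, 0) (67.1961, 10.1465) (65.4361, 17.0952) (64.1137, 19) (53.3675, 19)]  |A|=228.3328
10. ⊥bis P0·P9 via (62.1,6.66): [(53.7781, 3.5667) (54.6559, 0) (57.273, 0) (66.5308, 12.7733) (65.4361, 17.0952) (64.1137, 19) (53.3675, 19)]  |A|=179.0669
11. canonical 7-gon: [(53.7781, 3.5667) (54.6559, 0) (57.273, 0) (66.5308, 12.7733) (65.4361, 17.0952) (64.1137, 19) (53.3675, 19)]
12. shoelace: 179.0669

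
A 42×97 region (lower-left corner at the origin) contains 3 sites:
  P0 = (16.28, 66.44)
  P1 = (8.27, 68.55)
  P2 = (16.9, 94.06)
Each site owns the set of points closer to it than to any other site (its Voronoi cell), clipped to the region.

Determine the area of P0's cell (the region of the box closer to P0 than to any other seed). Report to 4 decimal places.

1. box [0,42]×[0,97]: [(0, 0) (42, 0) (42, 97) (0, 97)]
2. ⊥bis P0·P1 via (12.275,67.495): [(0, 20.8965) (0, 0) (42, 0) (42, 97) (20.0472, 97)]  |A|=3311.1683
3. ⊥bis P0·P2 via (16.59,80.25): [(15.6405, 80.2713) (0, 20.8965) (0, 0) (42, 0) (42, 79.6796)]  |A|=2899.2697
4. canonical 5-gon: [(15.6405, 80.2713) (0, 20.8965) (0, 0) (42, 0) (42, 79.6796)]
5. shoelace: 2899.2697

Area of P0's cell: 2899.2697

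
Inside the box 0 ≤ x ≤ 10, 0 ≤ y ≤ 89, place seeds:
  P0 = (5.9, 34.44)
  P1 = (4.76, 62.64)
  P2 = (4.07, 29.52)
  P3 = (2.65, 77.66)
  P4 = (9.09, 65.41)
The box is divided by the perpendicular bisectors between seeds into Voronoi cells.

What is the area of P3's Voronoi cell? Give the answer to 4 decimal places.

1. box [0,10]×[0,89]: [(0, 0) (10, 0) (10, 89) (0, 89)]
2. ⊥bis P3·P0 via (4.275,56.05): [(0, 55.7285) (10, 56.4805) (10, 89) (0, 89)]  |A|=328.9548
3. ⊥bis P3·P1 via (3.705,70.15): [(0, 69.6295) (10, 71.0343) (10, 89) (0, 89)]  |A|=186.6808
4. ⊥bis P3·P2 via (3.36,53.59): [(0, 69.6295) (10, 71.0343) (10, 89) (0, 89)]  |A|=186.6808
5. ⊥bis P3·P4 via (5.87,71.535): [(0, 69.6295) (3.0643, 70.06) (10, 73.7062) (10, 89) (0, 89)]  |A|=177.4151
6. canonical 5-gon: [(0, 69.6295) (3.0643, 70.06) (10, 73.7062) (10, 89) (0, 89)]
7. shoelace: 177.4151

Area of P3's cell: 177.4151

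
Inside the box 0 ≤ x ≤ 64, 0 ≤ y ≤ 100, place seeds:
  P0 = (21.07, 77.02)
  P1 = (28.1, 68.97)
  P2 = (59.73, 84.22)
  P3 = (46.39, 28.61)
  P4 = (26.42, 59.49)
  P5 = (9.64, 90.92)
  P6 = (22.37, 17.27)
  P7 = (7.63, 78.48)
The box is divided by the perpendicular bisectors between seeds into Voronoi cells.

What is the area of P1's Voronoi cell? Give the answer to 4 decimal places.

Area of P1's cell: 421.1581

1. box [0,64]×[0,100]: [(0, 0) (64, 0) (64, 100) (0, 100)]
2. ⊥bis P1·P0 via (24.585,72.995): [(0, 51.5251) (0, 0) (64, 0) (64, 100) (55.5082, 100)]  |A|=5054.6227
3. ⊥bis P1·P2 via (43.915,76.595): [(39.4091, 85.9407) (0, 51.5251) (0, 0) (64, 0) (64, 34.9367)]  |A|=4194.9456
4. ⊥bis P1·P3 via (37.245,48.79): [(53.721, 56.2564) (39.4091, 85.9407) (0, 51.5251) (0, 31.9116)]  |A|=1358.0198
5. ⊥bis P1·P4 via (27.26,64.23): [(51.9896, 59.8475) (39.4091, 85.9407) (16.6927, 66.1027)]  |A|=421.1581
6. ⊥bis P1·P5 via (18.87,79.945): [(51.9896, 59.8475) (39.4091, 85.9407) (16.6927, 66.1027)]  |A|=421.1581
7. ⊥bis P1·P6 via (25.235,43.12): [(51.9896, 59.8475) (39.4091, 85.9407) (16.6927, 66.1027)]  |A|=421.1581
8. ⊥bis P1·P7 via (17.865,73.725): [(51.9896, 59.8475) (39.4091, 85.9407) (16.6927, 66.1027)]  |A|=421.1581
9. canonical 3-gon: [(51.9896, 59.8475) (39.4091, 85.9407) (16.6927, 66.1027)]
10. shoelace: 421.1581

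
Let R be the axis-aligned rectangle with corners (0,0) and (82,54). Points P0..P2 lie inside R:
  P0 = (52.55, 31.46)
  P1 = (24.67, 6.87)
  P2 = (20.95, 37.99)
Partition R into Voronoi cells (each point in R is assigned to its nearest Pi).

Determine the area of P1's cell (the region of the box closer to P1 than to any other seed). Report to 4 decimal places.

Area of P1's cell: 1001.2266

1. box [0,82]×[0,54]: [(0, 0) (82, 0) (82, 54) (0, 54)]
2. ⊥bis P1·P0 via (38.61,19.165): [(0, 0) (55.5134, 0) (7.8857, 54) (0, 54)]  |A|=1711.777
3. ⊥bis P1·P2 via (22.81,22.43): [(0, 19.7034) (0, 0) (55.5134, 0) (34.498, 23.8272)]  |A|=1001.2266
4. canonical 4-gon: [(0, 19.7034) (0, 0) (55.5134, 0) (34.498, 23.8272)]
5. shoelace: 1001.2266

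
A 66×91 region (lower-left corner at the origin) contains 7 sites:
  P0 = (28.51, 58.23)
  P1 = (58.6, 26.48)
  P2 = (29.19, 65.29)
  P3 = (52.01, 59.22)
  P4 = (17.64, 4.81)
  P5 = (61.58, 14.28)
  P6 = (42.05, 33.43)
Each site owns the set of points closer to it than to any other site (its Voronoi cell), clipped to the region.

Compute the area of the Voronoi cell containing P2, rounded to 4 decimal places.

Area of P2's cell: 1263.2586

1. box [0,66]×[0,91]: [(0, 0) (66, 0) (66, 91) (0, 91)]
2. ⊥bis P2·P0 via (28.85,61.76): [(0, 64.5388) (66, 58.1818) (66, 91) (0, 91)]  |A|=1956.2213
3. ⊥bis P2·P1 via (43.895,45.885): [(0, 64.5388) (60.785, 58.6841) (66, 62.636) (66, 91) (0, 91)]  |A|=1944.6068
4. ⊥bis P2·P3 via (40.6,62.255): [(0, 64.5388) (40.1781, 60.6689) (48.246, 91) (0, 91)]  |A|=1263.2586
5. ⊥bis P2·P4 via (23.415,35.05): [(0, 64.5388) (40.1781, 60.6689) (48.246, 91) (0, 91)]  |A|=1263.2586
6. ⊥bis P2·P5 via (45.385,39.785): [(0, 64.5388) (40.1781, 60.6689) (48.246, 91) (0, 91)]  |A|=1263.2586
7. ⊥bis P2·P6 via (35.62,49.36): [(0, 64.5388) (40.1781, 60.6689) (48.246, 91) (0, 91)]  |A|=1263.2586
8. canonical 4-gon: [(0, 64.5388) (40.1781, 60.6689) (48.246, 91) (0, 91)]
9. shoelace: 1263.2586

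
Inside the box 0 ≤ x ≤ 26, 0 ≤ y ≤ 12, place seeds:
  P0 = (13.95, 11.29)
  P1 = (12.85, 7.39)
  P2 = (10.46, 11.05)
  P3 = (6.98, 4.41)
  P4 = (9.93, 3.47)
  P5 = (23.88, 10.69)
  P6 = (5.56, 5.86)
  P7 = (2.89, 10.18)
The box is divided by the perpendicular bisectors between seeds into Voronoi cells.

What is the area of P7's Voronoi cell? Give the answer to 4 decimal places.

Area of P7's cell: 30.1803

1. box [0,26]×[0,12]: [(0, 0) (26, 0) (26, 12) (0, 12)]
2. ⊥bis P7·P0 via (8.42,10.735): [(0, 0) (9.4974, 0) (8.293, 12) (0, 12)]  |A|=106.7425
3. ⊥bis P7·P1 via (7.87,8.785): [(0, 0) (5.4091, 0) (8.419, 10.7449) (8.293, 12) (0, 12)]  |A|=84.7787
4. ⊥bis P7·P2 via (6.675,10.615): [(0, 0) (5.4091, 0) (7.1718, 6.2924) (6.5158, 12) (0, 12)]  |A|=78.6438
5. ⊥bis P7·P3 via (4.935,7.295): [(0, 3.7969) (6.8967, 8.6856) (6.5158, 12) (0, 12)]  |A|=39.0856
6. ⊥bis P7·P4 via (6.41,6.825): [(0, 3.7969) (6.8967, 8.6856) (6.5158, 12) (0, 12)]  |A|=39.0856
7. ⊥bis P7·P5 via (13.385,10.435): [(0, 3.7969) (6.8967, 8.6856) (6.5158, 12) (0, 12)]  |A|=39.0856
8. ⊥bis P7·P6 via (4.225,8.02): [(0, 5.4087) (6.791, 9.6059) (6.5158, 12) (0, 12)]  |A|=30.1803
9. canonical 4-gon: [(0, 5.4087) (6.791, 9.6059) (6.5158, 12) (0, 12)]
10. shoelace: 30.1803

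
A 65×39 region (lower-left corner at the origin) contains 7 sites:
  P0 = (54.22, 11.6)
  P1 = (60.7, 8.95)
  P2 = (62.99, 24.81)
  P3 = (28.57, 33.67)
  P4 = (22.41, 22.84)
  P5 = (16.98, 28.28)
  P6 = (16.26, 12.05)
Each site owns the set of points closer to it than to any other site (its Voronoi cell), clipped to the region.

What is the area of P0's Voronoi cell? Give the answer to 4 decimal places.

Area of P0's cell: 471.0290

1. box [0,65]×[0,39]: [(0, 0) (65, 0) (65, 39) (0, 39)]
2. ⊥bis P0·P1 via (57.46,10.275): [(0, 0) (53.258, 0) (65, 28.7124) (65, 39) (0, 39)]  |A|=2366.4298
3. ⊥bis P0·P2 via (58.605,18.205): [(0, 0) (53.258, 0) (60.255, 17.1096) (27.2821, 39) (0, 39)]  |A|=1929.192
4. ⊥bis P0·P3 via (41.395,22.635): [(21.9192, 0) (53.258, 0) (60.255, 17.1096) (45.2259, 27.0873)]  |A|=587.9199
5. ⊥bis P0·P4 via (38.315,17.22): [(39.4154, 20.3343) (32.2303, 0) (53.258, 0) (60.255, 17.1096) (45.2259, 27.0873)]  |A|=483.0846
6. ⊥bis P0·P5 via (35.6,19.94): [(39.4154, 20.3343) (32.2303, 0) (53.258, 0) (60.255, 17.1096) (45.2259, 27.0873)]  |A|=483.0846
7. ⊥bis P0·P6 via (35.24,11.825): [(39.4154, 20.3343) (35.1994, 8.4027) (35.0998, 0) (53.258, 0) (60.255, 17.1096) (45.2259, 27.0873)]  |A|=471.029
8. canonical 6-gon: [(39.4154, 20.3343) (35.1994, 8.4027) (35.0998, 0) (53.258, 0) (60.255, 17.1096) (45.2259, 27.0873)]
9. shoelace: 471.029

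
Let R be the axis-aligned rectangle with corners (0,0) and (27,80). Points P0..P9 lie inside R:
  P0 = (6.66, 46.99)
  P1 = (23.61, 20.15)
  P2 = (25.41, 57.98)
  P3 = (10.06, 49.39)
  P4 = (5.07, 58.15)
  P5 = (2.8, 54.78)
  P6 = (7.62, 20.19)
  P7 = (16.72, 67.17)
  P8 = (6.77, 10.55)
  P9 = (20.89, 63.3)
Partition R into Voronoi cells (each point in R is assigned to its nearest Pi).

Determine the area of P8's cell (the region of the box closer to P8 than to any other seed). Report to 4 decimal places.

1. box [0,27]×[0,80]: [(0, 0) (27, 0) (27, 80) (0, 80)]
2. ⊥bis P8·P0 via (6.715,28.77): [(0, 28.7497) (0, 0) (27, 0) (27, 28.8312)]  |A|=777.343
3. ⊥bis P8·P1 via (15.19,15.35): [(7.5382, 28.7725) (0, 28.7497) (0, 0) (23.9406, 0)]  |A|=452.7762
4. ⊥bis P8·P2 via (16.09,34.265): [(7.5382, 28.7725) (0, 28.7497) (0, 0) (23.9406, 0)]  |A|=452.7762
5. ⊥bis P8·P3 via (8.415,29.97): [(7.5382, 28.7725) (0, 28.7497) (0, 0) (23.9406, 0)]  |A|=452.7762
6. ⊥bis P8·P4 via (5.92,34.35): [(7.5382, 28.7725) (0, 28.7497) (0, 0) (23.9406, 0)]  |A|=452.7762
7. ⊥bis P8·P5 via (4.785,32.665): [(7.5382, 28.7725) (0, 28.7497) (0, 0) (23.9406, 0)]  |A|=452.7762
8. ⊥bis P8·P6 via (7.195,15.37): [(15.6011, 14.6288) (0, 16.0044) (0, 0) (23.9406, 0)]  |A|=299.9546
9. ⊥bis P8·P7 via (11.745,38.86): [(15.6011, 14.6288) (0, 16.0044) (0, 0) (23.9406, 0)]  |A|=299.9546
10. ⊥bis P8·P9 via (13.83,36.925): [(15.6011, 14.6288) (0, 16.0044) (0, 0) (23.9406, 0)]  |A|=299.9546
11. canonical 4-gon: [(15.6011, 14.6288) (0, 16.0044) (0, 0) (23.9406, 0)]
12. shoelace: 299.9546

Area of P8's cell: 299.9546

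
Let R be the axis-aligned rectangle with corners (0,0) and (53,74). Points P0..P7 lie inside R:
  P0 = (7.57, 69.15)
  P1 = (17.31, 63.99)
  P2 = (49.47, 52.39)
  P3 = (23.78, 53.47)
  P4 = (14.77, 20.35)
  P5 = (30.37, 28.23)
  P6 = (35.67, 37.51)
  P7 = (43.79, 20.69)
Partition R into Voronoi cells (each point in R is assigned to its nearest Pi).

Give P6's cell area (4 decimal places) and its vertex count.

1. box [0,53]×[0,74]: [(0, 0) (53, 0) (53, 74) (0, 74)]
2. ⊥bis P6·P0 via (21.62,53.33): [(0, 34.1289) (0, 0) (53, 0) (53, 74) (44.894, 74)]  |A|=3027.0144
3. ⊥bis P6·P1 via (26.49,50.75): [(0, 32.3831) (0, 0) (53, 0) (53, 69.1308)]  |A|=2690.1175
4. ⊥bis P6·P2 via (42.57,44.95): [(32.1126, 54.6484) (0, 32.3831) (0, 0) (53, 0) (53, 35.277)]  |A|=2336.5581
5. ⊥bis P6·P3 via (29.725,45.49): [(36.5252, 50.5561) (0, 23.3452) (0, 0) (53, 0) (53, 35.277)]  |A|=2056.6715
6. ⊥bis P6·P4 via (25.22,28.93): [(36.5252, 50.5561) (18.4934, 37.1226) (48.9731, 0) (53, 0) (53, 35.277)]  |A|=931.8007
7. ⊥bis P6·P5 via (33.02,32.87): [(36.5252, 50.5561) (21.566, 39.4116) (53, 21.459) (53, 35.277)]  |A|=423.2603
8. ⊥bis P6·P7 via (39.73,29.1): [(52.8375, 35.4277) (36.5252, 50.5561) (21.566, 39.4116) (39.671, 29.0715)]  |A|=329.6611
9. canonical 4-gon: [(52.8375, 35.4277) (36.5252, 50.5561) (21.566, 39.4116) (39.671, 29.0715)]
10. shoelace: 329.6611

Area of P6's cell: 329.6611 (4 vertices)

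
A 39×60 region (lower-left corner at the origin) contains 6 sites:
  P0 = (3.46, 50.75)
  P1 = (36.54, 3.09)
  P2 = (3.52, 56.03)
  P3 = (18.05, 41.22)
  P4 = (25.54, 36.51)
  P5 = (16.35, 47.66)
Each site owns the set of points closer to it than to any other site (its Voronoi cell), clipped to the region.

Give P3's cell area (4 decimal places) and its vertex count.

1. box [0,39]×[0,60]: [(0, 0) (39, 0) (39, 60) (0, 60)]
2. ⊥bis P3·P0 via (10.755,45.985): [(0, 29.5196) (0, 0) (39, 0) (39, 60) (19.9094, 60)]  |A|=2036.5763
3. ⊥bis P3·P1 via (27.295,22.155): [(0, 29.5196) (0, 8.9191) (39, 27.831) (39, 60) (19.9094, 60)]  |A|=1319.9494
4. ⊥bis P3·P2 via (10.785,48.625): [(15.5027, 53.2535) (0, 29.5196) (0, 8.9191) (39, 27.831) (39, 60) (22.3792, 60)]  |A|=1311.6182
5. ⊥bis P3·P4 via (21.795,38.865): [(15.5027, 53.2535) (0, 29.5196) (0, 8.9191) (4.2642, 10.9869) (35.0855, 60) (22.3792, 60)]  |A|=656.9787
6. ⊥bis P3·P5 via (17.2,44.44): [(8.1927, 42.0623) (0, 29.5196) (0, 8.9191) (4.2642, 10.9869) (26.9131, 47.004)]  |A|=427.7459
7. canonical 5-gon: [(8.1927, 42.0623) (0, 29.5196) (0, 8.9191) (4.2642, 10.9869) (26.9131, 47.004)]
8. shoelace: 427.7459

Area of P3's cell: 427.7459 (5 vertices)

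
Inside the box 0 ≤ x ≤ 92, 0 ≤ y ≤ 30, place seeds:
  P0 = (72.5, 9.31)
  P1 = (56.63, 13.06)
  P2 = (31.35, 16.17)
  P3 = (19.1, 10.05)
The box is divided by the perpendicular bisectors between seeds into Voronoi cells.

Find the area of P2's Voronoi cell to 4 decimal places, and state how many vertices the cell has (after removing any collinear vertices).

1. box [0,92]×[0,30]: [(0, 0) (92, 0) (92, 30) (0, 30)]
2. ⊥bis P2·P0 via (51.925,12.74): [(0, 0) (49.8012, 0) (54.8024, 30) (0, 30)]  |A|=1569.0527
3. ⊥bis P2·P1 via (43.99,14.615): [(0, 0) (42.192, 0) (45.8827, 30) (0, 30)]  |A|=1321.1209
4. ⊥bis P2·P3 via (25.225,13.11): [(31.7746, 0) (42.192, 0) (45.8827, 30) (16.7869, 30)]  |A|=592.6978
5. canonical 4-gon: [(31.7746, 0) (42.192, 0) (45.8827, 30) (16.7869, 30)]
6. shoelace: 592.6978

Area of P2's cell: 592.6978 (4 vertices)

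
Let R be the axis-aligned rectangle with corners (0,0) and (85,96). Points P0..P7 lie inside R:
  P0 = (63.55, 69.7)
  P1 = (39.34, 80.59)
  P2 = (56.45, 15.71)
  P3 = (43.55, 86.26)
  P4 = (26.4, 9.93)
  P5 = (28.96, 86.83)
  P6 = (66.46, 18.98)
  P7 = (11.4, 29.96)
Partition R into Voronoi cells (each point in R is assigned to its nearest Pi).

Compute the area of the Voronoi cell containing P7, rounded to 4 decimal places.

1. box [0,85]×[0,96]: [(0, 0) (85, 0) (85, 96) (0, 96)]
2. ⊥bis P7·P0 via (37.475,49.83): [(0, 0) (75.4471, 0) (2.292, 96) (0, 96)]  |A|=3731.4739
3. ⊥bis P7·P1 via (25.37,55.275): [(0, 69.2754) (0, 0) (75.4471, 0) (39.0992, 47.6986)]  |A|=3153.6652
4. ⊥bis P7·P2 via (33.925,22.835): [(0, 69.2754) (0, 0) (26.7019, 0) (41.0005, 45.2035) (39.0992, 47.6986)]  |A|=2051.9386
5. ⊥bis P7·P3 via (27.475,58.11): [(0, 69.2754) (0, 0) (26.7019, 0) (41.0005, 45.2035) (39.0992, 47.6986)]  |A|=2051.9386
6. ⊥bis P7·P4 via (18.9,19.945): [(0, 69.2754) (0, 5.7912) (37.391, 33.7925) (41.0005, 45.2035) (39.0992, 47.6986)]  |A|=1492.506
7. ⊥bis P7·P5 via (20.18,58.395): [(19.1272, 58.7201) (0, 64.6261) (0, 5.7912) (37.391, 33.7925) (41.0005, 45.2035) (39.0992, 47.6986)]  |A|=1448.0422
8. ⊥bis P7·P6 via (38.93,24.47): [(19.1272, 58.7201) (0, 64.6261) (0, 5.7912) (37.391, 33.7925) (41.0005, 45.2035) (39.0992, 47.6986)]  |A|=1448.0422
9. canonical 6-gon: [(19.1272, 58.7201) (0, 64.6261) (0, 5.7912) (37.391, 33.7925) (41.0005, 45.2035) (39.0992, 47.6986)]
10. shoelace: 1448.0422

Area of P7's cell: 1448.0422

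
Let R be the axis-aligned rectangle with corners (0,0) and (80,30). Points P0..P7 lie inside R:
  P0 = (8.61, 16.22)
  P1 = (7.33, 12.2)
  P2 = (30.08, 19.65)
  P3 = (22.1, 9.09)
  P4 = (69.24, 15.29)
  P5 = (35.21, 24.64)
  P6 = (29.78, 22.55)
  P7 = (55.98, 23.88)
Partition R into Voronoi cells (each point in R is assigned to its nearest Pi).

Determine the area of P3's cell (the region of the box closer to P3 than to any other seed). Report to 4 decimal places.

1. box [0,80]×[0,30]: [(0, 0) (80, 0) (80, 30) (0, 30)]
2. ⊥bis P3·P0 via (15.355,12.655): [(8.6663, 0) (80, 0) (80, 30) (24.5225, 30)]  |A|=1902.1672
3. ⊥bis P3·P1 via (14.715,10.645): [(14.9947, 11.9733) (12.4736, 0) (80, 0) (80, 30) (24.5225, 30)]  |A|=1879.3747
4. ⊥bis P3·P2 via (26.09,14.37): [(19.0666, 19.6774) (14.9947, 11.9733) (12.4736, 0) (45.1059, 0)]  |A|=335.7264
5. ⊥bis P3·P4 via (45.67,12.19): [(19.0666, 19.6774) (14.9947, 11.9733) (12.4736, 0) (45.1059, 0)]  |A|=335.7264
6. ⊥bis P3·P5 via (28.655,16.865): [(19.0666, 19.6774) (14.9947, 11.9733) (12.4736, 0) (45.1059, 0)]  |A|=335.7264
7. ⊥bis P3·P6 via (25.94,15.82): [(19.0666, 19.6774) (14.9947, 11.9733) (12.4736, 0) (45.1059, 0)]  |A|=335.7264
8. ⊥bis P3·P7 via (39.04,16.485): [(19.0666, 19.6774) (14.9947, 11.9733) (12.4736, 0) (45.1059, 0)]  |A|=335.7264
9. canonical 4-gon: [(19.0666, 19.6774) (14.9947, 11.9733) (12.4736, 0) (45.1059, 0)]
10. shoelace: 335.7264

Area of P3's cell: 335.7264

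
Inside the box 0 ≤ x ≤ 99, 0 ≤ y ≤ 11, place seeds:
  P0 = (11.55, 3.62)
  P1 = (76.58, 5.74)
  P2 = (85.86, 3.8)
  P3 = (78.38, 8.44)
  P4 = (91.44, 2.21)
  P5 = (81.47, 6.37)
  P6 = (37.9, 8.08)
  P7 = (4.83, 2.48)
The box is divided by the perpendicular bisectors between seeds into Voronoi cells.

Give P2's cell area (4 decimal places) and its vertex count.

1. box [0,99]×[0,11]: [(0, 0) (99, 0) (99, 11) (0, 11)]
2. ⊥bis P2·P0 via (48.705,3.71): [(48.714, 0) (99, 0) (99, 11) (48.6873, 11)]  |A|=553.2927
3. ⊥bis P2·P1 via (81.22,4.77): [(80.2228, 0) (99, 0) (99, 11) (82.5224, 11)]  |A|=193.9013
4. ⊥bis P2·P3 via (82.12,6.12): [(81.1882, 4.6179) (80.2228, 0) (99, 0) (99, 11) (85.1472, 11)]  |A|=185.5255
5. ⊥bis P2·P4 via (88.65,3.005): [(81.1882, 4.6179) (80.2228, 0) (87.7937, 0) (90.9281, 11) (85.1472, 11)]  |A|=79.4958
6. ⊥bis P2·P5 via (83.665,5.085): [(80.6881, 0) (87.7937, 0) (90.9281, 11) (87.1278, 11)]  |A|=59.9829
7. ⊥bis P2·P6 via (61.88,5.94): [(80.6881, 0) (87.7937, 0) (90.9281, 11) (87.1278, 11)]  |A|=59.9829
8. ⊥bis P2·P7 via (45.345,3.14): [(80.6881, 0) (87.7937, 0) (90.9281, 11) (87.1278, 11)]  |A|=59.9829
9. canonical 4-gon: [(80.6881, 0) (87.7937, 0) (90.9281, 11) (87.1278, 11)]
10. shoelace: 59.9829

Area of P2's cell: 59.9829 (4 vertices)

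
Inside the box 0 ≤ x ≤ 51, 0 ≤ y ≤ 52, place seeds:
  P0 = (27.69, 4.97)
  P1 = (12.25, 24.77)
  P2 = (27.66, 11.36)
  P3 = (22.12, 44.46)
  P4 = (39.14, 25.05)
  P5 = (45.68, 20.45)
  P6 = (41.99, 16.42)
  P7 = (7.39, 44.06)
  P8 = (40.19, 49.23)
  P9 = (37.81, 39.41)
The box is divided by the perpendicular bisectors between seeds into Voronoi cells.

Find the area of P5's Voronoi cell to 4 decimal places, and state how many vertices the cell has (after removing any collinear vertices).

Area of P5's cell: 113.3266 (4 vertices)

1. box [0,51]×[0,52]: [(0, 0) (51, 0) (51, 52) (0, 52)]
2. ⊥bis P5·P0 via (36.685,12.71): [(47.6217, 0) (51, 0) (51, 52) (2.8768, 52)]  |A|=1339.0392
3. ⊥bis P5·P1 via (28.965,22.61): [(28.8607, 21.803) (47.6217, 0) (51, 0) (51, 52) (32.7629, 52)]  |A|=887.8031
4. ⊥bis P5·P2 via (36.67,15.905): [(29.8465, 29.4318) (40.5439, 8.2254) (47.6217, 0) (51, 0) (51, 52) (32.7629, 52)]  |A|=836.5459
5. ⊥bis P5·P3 via (33.9,32.455): [(30.1685, 28.7935) (40.5439, 8.2254) (47.6217, 0) (51, 0) (51, 49.2345)]  |A|=591.5676
6. ⊥bis P5·P4 via (42.41,22.75): [(37.0565, 15.1388) (40.5439, 8.2254) (47.6217, 0) (51, 0) (51, 34.9627)]  |A|=279.4459
7. ⊥bis P5·P6 via (43.835,18.435): [(41.1221, 20.919) (51, 11.8745) (51, 34.9627)]  |A|=114.0313
8. ⊥bis P5·P7 via (26.535,32.255): [(41.1221, 20.919) (51, 11.8745) (51, 34.9627)]  |A|=114.0313
9. ⊥bis P5·P8 via (42.935,34.84): [(41.1221, 20.919) (51, 11.8745) (51, 34.9627)]  |A|=114.0313
10. ⊥bis P5·P9 via (41.745,29.93): [(49.8167, 33.2805) (41.1221, 20.919) (51, 11.8745) (51, 33.7716)]  |A|=113.3266
11. canonical 4-gon: [(49.8167, 33.2805) (41.1221, 20.919) (51, 11.8745) (51, 33.7716)]
12. shoelace: 113.3266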